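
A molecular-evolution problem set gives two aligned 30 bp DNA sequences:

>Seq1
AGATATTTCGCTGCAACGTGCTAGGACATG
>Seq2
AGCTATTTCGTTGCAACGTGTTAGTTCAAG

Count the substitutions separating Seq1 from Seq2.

Differing sites — 3:A/C; 11:C/T; 21:C/T; 25:G/T; 26:A/T; 29:T/A.
That gives 6 mismatches out of 30 aligned sites, so the Hamming distance is 6.

6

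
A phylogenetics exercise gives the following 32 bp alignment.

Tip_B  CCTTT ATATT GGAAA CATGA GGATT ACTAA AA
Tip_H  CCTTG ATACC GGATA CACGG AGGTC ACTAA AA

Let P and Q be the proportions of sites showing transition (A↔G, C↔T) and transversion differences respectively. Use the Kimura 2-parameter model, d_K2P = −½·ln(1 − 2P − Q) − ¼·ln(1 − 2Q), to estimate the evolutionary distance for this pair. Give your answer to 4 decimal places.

0.3800

The sequences differ at positions 5 (T/G, transversion), 9 (T/C, transition), 10 (T/C, transition), 14 (A/T, transversion), 18 (T/C, transition), 20 (A/G, transition), 21 (G/A, transition), 23 (A/G, transition), 25 (T/C, transition).
Of the 9 differences, 7 transitions and 2 transversions over 32 sites: P = 7/32 = 0.218750, Q = 2/32 = 0.062500.
d = −0.5·ln(0.500000) − 0.25·ln(0.875000) = −0.5·(-0.693147) − 0.25·(-0.133531) = 0.3800.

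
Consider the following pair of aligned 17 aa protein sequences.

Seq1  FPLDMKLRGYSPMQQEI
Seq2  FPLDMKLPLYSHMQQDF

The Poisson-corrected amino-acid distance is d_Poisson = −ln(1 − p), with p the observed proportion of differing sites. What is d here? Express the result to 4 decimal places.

0.3483

Differing sites — 8:R/P; 9:G/L; 12:P/H; 16:E/D; 17:I/F.
p = 5/17 = 0.294118.
d = −ln(1 − 0.294118) = −ln(0.705882) = 0.3483.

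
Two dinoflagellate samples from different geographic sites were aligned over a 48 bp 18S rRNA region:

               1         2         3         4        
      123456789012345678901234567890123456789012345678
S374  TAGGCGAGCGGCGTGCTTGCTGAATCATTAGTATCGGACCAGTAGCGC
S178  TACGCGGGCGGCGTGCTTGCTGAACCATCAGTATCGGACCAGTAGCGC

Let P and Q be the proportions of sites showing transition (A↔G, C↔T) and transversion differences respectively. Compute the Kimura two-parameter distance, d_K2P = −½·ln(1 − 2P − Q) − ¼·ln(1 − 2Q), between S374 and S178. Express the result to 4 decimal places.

Mismatches occur at site 3 (G→C, transversion), site 7 (A→G, transition), site 25 (T→C, transition), site 29 (T→C, transition).
Of the 4 differences, 3 transitions and 1 transversion over 48 sites: P = 3/48 = 0.062500, Q = 1/48 = 0.020833.
d = −0.5·ln(0.854167) − 0.25·ln(0.958334) = −0.5·(-0.157629) − 0.25·(-0.042559) = 0.0895.

0.0895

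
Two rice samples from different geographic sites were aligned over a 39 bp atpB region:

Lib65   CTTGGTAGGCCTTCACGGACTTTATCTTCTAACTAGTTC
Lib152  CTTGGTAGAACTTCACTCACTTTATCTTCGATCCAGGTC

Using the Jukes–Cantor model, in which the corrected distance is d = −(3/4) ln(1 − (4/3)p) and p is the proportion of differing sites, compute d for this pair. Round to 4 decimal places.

0.2396

Differing sites — 9:G/A; 10:C/A; 17:G/T; 18:G/C; 30:T/G; 32:A/T; 34:T/C; 37:T/G.
p = 8/39 = 0.205128.
d = −0.75 · ln(1 − (4/3)·0.205128) = −0.75 · ln(0.726496) = −0.75 · (-0.319522) = 0.2396.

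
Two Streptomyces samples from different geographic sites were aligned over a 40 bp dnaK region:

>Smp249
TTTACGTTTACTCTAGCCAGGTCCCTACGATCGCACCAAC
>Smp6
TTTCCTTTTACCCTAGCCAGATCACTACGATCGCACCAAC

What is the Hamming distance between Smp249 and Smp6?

Differing sites — 4:A/C; 6:G/T; 12:T/C; 21:G/A; 24:C/A.
That gives 5 mismatches out of 40 aligned sites, so the Hamming distance is 5.

5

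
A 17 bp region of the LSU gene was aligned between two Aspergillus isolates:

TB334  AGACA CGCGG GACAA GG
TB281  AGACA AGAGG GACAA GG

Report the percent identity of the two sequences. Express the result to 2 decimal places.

88.24%

The sequences differ at positions 6 (C/A), 8 (C/A).
15 of the 17 sites match, so the percent identity is 15/17 × 100 = 88.24%.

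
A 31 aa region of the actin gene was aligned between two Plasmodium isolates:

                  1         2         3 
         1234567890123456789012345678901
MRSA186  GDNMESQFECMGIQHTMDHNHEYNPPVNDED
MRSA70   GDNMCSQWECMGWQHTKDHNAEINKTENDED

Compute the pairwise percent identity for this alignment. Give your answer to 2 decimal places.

70.97%

The sequences differ at positions 5 (E/C), 8 (F/W), 13 (I/W), 17 (M/K), 21 (H/A), 23 (Y/I), 25 (P/K), 26 (P/T), 27 (V/E).
22 of the 31 sites match, so the percent identity is 22/31 × 100 = 70.97%.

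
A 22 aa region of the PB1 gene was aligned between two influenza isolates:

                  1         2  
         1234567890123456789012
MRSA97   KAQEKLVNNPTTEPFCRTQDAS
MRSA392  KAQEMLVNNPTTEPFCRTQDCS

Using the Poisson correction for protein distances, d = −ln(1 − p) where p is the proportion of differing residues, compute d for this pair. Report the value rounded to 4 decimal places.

Mismatches occur at site 5 (K→M), site 21 (A→C).
p = 2/22 = 0.090909.
d = −ln(1 − 0.090909) = −ln(0.909091) = 0.0953.

0.0953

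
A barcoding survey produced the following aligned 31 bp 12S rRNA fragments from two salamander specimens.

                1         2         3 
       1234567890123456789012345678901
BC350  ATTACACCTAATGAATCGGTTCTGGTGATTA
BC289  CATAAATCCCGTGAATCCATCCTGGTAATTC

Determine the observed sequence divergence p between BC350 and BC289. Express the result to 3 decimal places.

0.387

The sequences differ at positions 1 (A/C), 2 (T/A), 5 (C/A), 7 (C/T), 9 (T/C), 10 (A/C), 11 (A/G), 18 (G/C), 19 (G/A), 21 (T/C), 27 (G/A), 31 (A/C).
There are 12 differences over 31 sites, so p = 12/31 = 0.387.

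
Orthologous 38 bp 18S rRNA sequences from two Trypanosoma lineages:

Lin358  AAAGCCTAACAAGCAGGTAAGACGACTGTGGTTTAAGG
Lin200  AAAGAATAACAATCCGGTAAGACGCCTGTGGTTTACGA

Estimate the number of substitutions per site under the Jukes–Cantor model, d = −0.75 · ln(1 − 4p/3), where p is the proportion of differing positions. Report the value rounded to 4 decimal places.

0.2114

The sequences differ at positions 5 (C/A), 6 (C/A), 13 (G/T), 15 (A/C), 25 (A/C), 36 (A/C), 38 (G/A).
p = 7/38 = 0.184211.
d = −0.75 · ln(1 − (4/3)·0.184211) = −0.75 · ln(0.754385) = −0.75 · (-0.281852) = 0.2114.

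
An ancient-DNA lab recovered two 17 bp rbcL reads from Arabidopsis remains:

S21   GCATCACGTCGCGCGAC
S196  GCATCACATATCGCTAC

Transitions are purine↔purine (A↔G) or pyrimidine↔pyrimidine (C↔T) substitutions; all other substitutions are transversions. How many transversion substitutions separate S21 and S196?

3

Differing sites — 8:G/A (Ti); 10:C/A (Tv); 11:G/T (Tv); 15:G/T (Tv).
Of the 4 differences, 1 transition and 3 transversions, so the answer is 3.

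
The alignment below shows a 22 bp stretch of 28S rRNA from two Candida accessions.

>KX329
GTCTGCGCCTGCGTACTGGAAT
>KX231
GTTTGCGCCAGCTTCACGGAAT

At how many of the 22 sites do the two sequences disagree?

6

Mismatches occur at site 3 (C→T), site 10 (T→A), site 13 (G→T), site 15 (A→C), site 16 (C→A), site 17 (T→C).
That gives 6 mismatches out of 22 aligned sites, so the Hamming distance is 6.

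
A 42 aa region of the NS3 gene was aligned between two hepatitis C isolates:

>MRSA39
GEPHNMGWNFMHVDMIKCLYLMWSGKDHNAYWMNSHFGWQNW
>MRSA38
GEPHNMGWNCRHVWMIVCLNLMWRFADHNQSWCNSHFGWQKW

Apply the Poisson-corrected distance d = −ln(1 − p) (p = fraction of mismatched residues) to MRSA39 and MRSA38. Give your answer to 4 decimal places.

Mismatches occur at site 10 (F/C), site 11 (M/R), site 14 (D/W), site 17 (K/V), site 20 (Y/N), site 24 (S/R), site 25 (G/F), site 26 (K/A), site 30 (A/Q), site 31 (Y/S), site 33 (M/C), site 41 (N/K).
p = 12/42 = 0.285714.
d = −ln(1 − 0.285714) = −ln(0.714286) = 0.3365.

0.3365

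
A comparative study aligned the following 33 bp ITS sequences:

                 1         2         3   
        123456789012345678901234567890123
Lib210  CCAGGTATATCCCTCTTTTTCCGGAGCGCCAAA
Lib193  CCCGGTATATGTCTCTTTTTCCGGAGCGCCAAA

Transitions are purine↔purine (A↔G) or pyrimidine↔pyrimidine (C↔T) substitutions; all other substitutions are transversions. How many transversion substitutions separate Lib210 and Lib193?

2

Mismatches occur at site 3 (A↔C, transversion), site 11 (C↔G, transversion), site 12 (C↔T, transition).
Of the 3 differences, 1 transition and 2 transversions, so the answer is 2.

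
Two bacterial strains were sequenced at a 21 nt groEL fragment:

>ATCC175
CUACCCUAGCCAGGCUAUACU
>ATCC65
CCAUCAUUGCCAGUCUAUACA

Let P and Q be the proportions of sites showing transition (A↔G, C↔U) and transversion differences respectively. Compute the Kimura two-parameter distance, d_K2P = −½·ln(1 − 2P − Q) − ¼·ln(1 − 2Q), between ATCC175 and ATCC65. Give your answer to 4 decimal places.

The sequences differ at positions 2 (U/C, transition), 4 (C/U, transition), 6 (C/A, transversion), 8 (A/U, transversion), 14 (G/U, transversion), 21 (U/A, transversion).
Of the 6 differences, 2 transitions and 4 transversions over 21 sites: P = 2/21 = 0.095238, Q = 4/21 = 0.190476.
d = −0.5·ln(0.619048) − 0.25·ln(0.619048) = −0.5·(-0.479572) − 0.25·(-0.479572) = 0.3597.

0.3597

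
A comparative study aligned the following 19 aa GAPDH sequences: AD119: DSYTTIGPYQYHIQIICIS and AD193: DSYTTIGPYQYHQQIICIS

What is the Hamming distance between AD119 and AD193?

1

The sequences differ at position 13 (I/Q).
That gives 1 mismatch out of 19 aligned sites, so the Hamming distance is 1.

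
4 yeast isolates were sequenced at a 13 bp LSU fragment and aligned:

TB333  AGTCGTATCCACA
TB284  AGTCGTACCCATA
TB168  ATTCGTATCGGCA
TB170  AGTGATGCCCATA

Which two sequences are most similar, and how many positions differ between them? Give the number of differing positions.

Pairwise Hamming distances:
  TB333 vs TB284: 2
  TB333 vs TB168: 3
  TB333 vs TB170: 5
  TB284 vs TB168: 5
  TB284 vs TB170: 3
  TB168 vs TB170: 8
The smallest is 2, between TB333 and TB284.

2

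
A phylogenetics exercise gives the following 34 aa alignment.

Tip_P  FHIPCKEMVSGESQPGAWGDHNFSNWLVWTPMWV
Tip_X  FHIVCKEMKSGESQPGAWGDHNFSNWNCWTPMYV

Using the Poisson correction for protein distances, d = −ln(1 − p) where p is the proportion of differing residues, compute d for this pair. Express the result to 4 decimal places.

Mismatches occur at site 4 (P→V), site 9 (V→K), site 27 (L→N), site 28 (V→C), site 33 (W→Y).
p = 5/34 = 0.147059.
d = −ln(1 − 0.147059) = −ln(0.852941) = 0.1591.

0.1591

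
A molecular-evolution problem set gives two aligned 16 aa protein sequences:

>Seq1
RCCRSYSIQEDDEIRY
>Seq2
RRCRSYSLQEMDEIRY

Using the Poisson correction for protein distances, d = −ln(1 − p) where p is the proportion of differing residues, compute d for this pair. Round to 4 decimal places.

The sequences differ at positions 2 (C/R), 8 (I/L), 11 (D/M).
p = 3/16 = 0.187500.
d = −ln(1 − 0.187500) = −ln(0.812500) = 0.2076.

0.2076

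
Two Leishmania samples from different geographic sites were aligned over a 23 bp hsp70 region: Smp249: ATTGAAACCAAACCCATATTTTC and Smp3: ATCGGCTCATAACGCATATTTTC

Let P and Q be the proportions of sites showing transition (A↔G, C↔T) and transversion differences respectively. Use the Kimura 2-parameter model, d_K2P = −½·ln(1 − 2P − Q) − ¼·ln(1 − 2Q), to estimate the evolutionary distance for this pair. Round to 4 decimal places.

The sequences differ at positions 3 (T/C, transition), 5 (A/G, transition), 6 (A/C, transversion), 7 (A/T, transversion), 9 (C/A, transversion), 10 (A/T, transversion), 14 (C/G, transversion).
Of the 7 differences, 2 transitions and 5 transversions over 23 sites: P = 2/23 = 0.086957, Q = 5/23 = 0.217391.
d = −0.5·ln(0.608695) − 0.25·ln(0.565218) = −0.5·(-0.496438) − 0.25·(-0.570544) = 0.3909.

0.3909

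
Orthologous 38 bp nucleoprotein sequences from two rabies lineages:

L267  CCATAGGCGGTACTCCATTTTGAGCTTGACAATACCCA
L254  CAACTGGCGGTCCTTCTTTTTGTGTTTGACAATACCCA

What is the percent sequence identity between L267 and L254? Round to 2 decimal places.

Differing sites — 2:C/A; 4:T/C; 5:A/T; 12:A/C; 15:C/T; 17:A/T; 23:A/T; 25:C/T.
30 of the 38 sites match, so the percent identity is 30/38 × 100 = 78.95%.

78.95%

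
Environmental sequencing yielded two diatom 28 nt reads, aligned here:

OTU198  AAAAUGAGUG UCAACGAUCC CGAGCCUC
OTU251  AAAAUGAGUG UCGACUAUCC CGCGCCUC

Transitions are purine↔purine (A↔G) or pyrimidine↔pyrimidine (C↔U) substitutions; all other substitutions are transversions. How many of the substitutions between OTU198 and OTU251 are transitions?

1

Differing sites — 13:A/G (Ti); 16:G/U (Tv); 23:A/C (Tv).
Of the 3 differences, 1 transition and 2 transversions, so the answer is 1.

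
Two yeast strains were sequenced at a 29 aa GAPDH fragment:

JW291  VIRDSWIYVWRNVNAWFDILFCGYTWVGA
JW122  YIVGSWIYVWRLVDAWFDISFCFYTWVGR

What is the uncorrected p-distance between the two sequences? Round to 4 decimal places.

0.2759

The sequences differ at positions 1 (V/Y), 3 (R/V), 4 (D/G), 12 (N/L), 14 (N/D), 20 (L/S), 23 (G/F), 29 (A/R).
There are 8 differences over 29 sites, so p = 8/29 = 0.2759.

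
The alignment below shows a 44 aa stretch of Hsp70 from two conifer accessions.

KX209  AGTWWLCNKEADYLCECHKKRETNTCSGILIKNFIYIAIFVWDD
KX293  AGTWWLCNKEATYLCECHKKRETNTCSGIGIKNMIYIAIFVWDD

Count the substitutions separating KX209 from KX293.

3

Differing sites — 12:D/T; 30:L/G; 34:F/M.
That gives 3 mismatches out of 44 aligned sites, so the Hamming distance is 3.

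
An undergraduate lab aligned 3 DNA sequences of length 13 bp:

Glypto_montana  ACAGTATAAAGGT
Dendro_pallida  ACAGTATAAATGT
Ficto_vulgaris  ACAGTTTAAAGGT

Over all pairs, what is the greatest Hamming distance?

2

Pairwise Hamming distances:
  Glypto_montana vs Dendro_pallida: 1
  Glypto_montana vs Ficto_vulgaris: 1
  Dendro_pallida vs Ficto_vulgaris: 2
The largest is 2, between Dendro_pallida and Ficto_vulgaris.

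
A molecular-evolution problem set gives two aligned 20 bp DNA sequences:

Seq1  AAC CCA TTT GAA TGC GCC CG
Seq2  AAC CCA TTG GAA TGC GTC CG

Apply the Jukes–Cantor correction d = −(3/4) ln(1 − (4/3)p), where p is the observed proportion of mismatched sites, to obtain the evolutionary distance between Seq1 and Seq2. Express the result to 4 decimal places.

Mismatches occur at site 9 (T/G), site 17 (C/T).
p = 2/20 = 0.100000.
d = −0.75 · ln(1 − (4/3)·0.100000) = −0.75 · ln(0.866667) = −0.75 · (-0.143100) = 0.1073.

0.1073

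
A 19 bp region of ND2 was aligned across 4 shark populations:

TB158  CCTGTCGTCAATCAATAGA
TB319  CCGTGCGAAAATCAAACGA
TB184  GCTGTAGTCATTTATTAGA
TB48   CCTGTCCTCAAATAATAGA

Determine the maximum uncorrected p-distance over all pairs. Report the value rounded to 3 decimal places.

Pairwise Hamming distances:
  TB158 vs TB319: 7
  TB158 vs TB184: 5
  TB158 vs TB48: 3
  TB319 vs TB184: 12
  TB319 vs TB48: 10
  TB184 vs TB48: 6
The largest is 12 mismatches, between TB319 and TB184; p = 12/19 = 0.632.

0.632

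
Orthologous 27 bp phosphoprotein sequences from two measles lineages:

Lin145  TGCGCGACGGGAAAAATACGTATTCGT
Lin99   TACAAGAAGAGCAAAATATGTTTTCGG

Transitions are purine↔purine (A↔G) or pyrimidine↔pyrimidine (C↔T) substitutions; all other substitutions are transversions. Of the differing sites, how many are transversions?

5

The sequences differ at positions 2 (G/A, transition), 4 (G/A, transition), 5 (C/A, transversion), 8 (C/A, transversion), 10 (G/A, transition), 12 (A/C, transversion), 19 (C/T, transition), 22 (A/T, transversion), 27 (T/G, transversion).
Of the 9 differences, 4 transitions and 5 transversions, so the answer is 5.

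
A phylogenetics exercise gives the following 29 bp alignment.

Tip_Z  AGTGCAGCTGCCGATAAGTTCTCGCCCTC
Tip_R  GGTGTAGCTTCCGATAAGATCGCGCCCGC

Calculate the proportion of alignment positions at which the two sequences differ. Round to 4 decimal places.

0.2069

Differing sites — 1:A/G; 5:C/T; 10:G/T; 19:T/A; 22:T/G; 28:T/G.
There are 6 differences over 29 sites, so p = 6/29 = 0.2069.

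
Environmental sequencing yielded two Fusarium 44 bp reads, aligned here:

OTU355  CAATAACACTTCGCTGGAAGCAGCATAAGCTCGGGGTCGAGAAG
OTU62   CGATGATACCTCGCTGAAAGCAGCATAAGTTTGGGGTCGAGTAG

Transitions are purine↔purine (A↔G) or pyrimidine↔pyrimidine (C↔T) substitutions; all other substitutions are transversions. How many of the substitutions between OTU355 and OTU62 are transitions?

7

Mismatches occur at site 2 (A/G, transition), site 5 (A/G, transition), site 7 (C/T, transition), site 10 (T/C, transition), site 17 (G/A, transition), site 30 (C/T, transition), site 32 (C/T, transition), site 42 (A/T, transversion).
Of the 8 differences, 7 transitions and 1 transversion, so the answer is 7.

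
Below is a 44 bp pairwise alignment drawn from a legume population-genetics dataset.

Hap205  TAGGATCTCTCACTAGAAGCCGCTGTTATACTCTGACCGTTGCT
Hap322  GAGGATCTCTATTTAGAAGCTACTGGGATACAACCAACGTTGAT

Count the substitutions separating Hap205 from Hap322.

Mismatches occur at site 1 (T→G), site 11 (C→A), site 12 (A→T), site 13 (C→T), site 21 (C→T), site 22 (G→A), site 26 (T→G), site 27 (T→G), site 32 (T→A), site 33 (C→A), site 34 (T→C), site 35 (G→C), site 37 (C→A), site 43 (C→A).
That gives 14 mismatches out of 44 aligned sites, so the Hamming distance is 14.

14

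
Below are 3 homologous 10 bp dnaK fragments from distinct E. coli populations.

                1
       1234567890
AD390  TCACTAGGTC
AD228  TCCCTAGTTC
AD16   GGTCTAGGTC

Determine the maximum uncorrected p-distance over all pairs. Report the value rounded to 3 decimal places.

0.400

Pairwise Hamming distances:
  AD390 vs AD228: 2
  AD390 vs AD16: 3
  AD228 vs AD16: 4
The largest is 4 mismatches, between AD228 and AD16; p = 4/10 = 0.400.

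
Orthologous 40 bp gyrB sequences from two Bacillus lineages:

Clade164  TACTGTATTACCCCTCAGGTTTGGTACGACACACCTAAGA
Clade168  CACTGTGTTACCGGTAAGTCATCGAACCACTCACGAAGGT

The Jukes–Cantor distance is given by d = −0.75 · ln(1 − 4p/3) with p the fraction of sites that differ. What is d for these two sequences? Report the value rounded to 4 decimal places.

Mismatches occur at site 1 (T↔C), site 7 (A↔G), site 13 (C↔G), site 14 (C↔G), site 16 (C↔A), site 19 (G↔T), site 20 (T↔C), site 21 (T↔A), site 23 (G↔C), site 25 (T↔A), site 28 (G↔C), site 31 (A↔T), site 35 (C↔G), site 36 (T↔A), site 38 (A↔G), site 40 (A↔T).
p = 16/40 = 0.400000.
d = −0.75 · ln(1 − (4/3)·0.400000) = −0.75 · ln(0.466667) = −0.75 · (-0.762139) = 0.5716.

0.5716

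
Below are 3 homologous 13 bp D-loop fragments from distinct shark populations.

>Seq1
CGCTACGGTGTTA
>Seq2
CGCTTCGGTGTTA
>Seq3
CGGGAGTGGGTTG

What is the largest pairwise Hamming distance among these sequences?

7

Pairwise Hamming distances:
  Seq1 vs Seq2: 1
  Seq1 vs Seq3: 6
  Seq2 vs Seq3: 7
The largest is 7, between Seq2 and Seq3.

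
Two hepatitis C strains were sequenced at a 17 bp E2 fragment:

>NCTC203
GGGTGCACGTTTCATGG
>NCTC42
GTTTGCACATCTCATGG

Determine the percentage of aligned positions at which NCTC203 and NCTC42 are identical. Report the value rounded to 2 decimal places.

Differing sites — 2:G/T; 3:G/T; 9:G/A; 11:T/C.
13 of the 17 sites match, so the percent identity is 13/17 × 100 = 76.47%.

76.47%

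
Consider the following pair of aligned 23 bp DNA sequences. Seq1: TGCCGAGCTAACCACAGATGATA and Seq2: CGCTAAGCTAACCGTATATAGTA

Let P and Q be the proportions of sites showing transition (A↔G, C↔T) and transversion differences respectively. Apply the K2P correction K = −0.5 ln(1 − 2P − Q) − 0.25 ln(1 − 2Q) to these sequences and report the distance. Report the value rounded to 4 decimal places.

Mismatches occur at site 1 (T↔C, transition), site 4 (C↔T, transition), site 5 (G↔A, transition), site 14 (A↔G, transition), site 15 (C↔T, transition), site 17 (G↔T, transversion), site 20 (G↔A, transition), site 21 (A↔G, transition).
Of the 8 differences, 7 transitions and 1 transversion over 23 sites: P = 7/23 = 0.304348, Q = 1/23 = 0.043478.
d = −0.5·ln(0.347826) − 0.25·ln(0.913044) = −0.5·(-1.056053) − 0.25·(-0.090971) = 0.5508.

0.5508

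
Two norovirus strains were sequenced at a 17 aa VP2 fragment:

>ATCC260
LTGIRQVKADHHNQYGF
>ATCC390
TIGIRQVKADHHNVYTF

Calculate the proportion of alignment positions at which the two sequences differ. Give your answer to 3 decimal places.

Mismatches occur at site 1 (L/T), site 2 (T/I), site 14 (Q/V), site 16 (G/T).
There are 4 differences over 17 sites, so p = 4/17 = 0.235.

0.235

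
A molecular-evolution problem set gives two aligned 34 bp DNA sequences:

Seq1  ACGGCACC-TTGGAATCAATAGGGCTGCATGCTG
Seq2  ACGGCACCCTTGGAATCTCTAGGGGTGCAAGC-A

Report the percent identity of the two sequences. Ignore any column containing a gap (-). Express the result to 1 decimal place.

Excluding the 2 gap columns leaves 32 comparable sites.
Mismatches occur at site 18 (A→T), site 19 (A→C), site 25 (C→G), site 30 (T→A), site 34 (G→A).
27 of the 32 comparable sites match, so the percent identity is 27/32 × 100 = 84.4%.

84.4%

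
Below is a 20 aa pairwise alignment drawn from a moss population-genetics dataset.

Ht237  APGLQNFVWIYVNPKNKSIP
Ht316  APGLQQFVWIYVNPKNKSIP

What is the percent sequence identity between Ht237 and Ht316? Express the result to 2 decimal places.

The sequences differ at position 6 (N/Q).
19 of the 20 sites match, so the percent identity is 19/20 × 100 = 95.00%.

95.00%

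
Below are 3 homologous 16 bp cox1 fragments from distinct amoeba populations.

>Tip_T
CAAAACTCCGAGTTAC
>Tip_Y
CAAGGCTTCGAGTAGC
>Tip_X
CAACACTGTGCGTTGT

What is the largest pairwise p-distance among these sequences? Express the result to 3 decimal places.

0.438

Pairwise Hamming distances:
  Tip_T vs Tip_Y: 5
  Tip_T vs Tip_X: 6
  Tip_Y vs Tip_X: 7
The largest is 7 mismatches, between Tip_Y and Tip_X; p = 7/16 = 0.438.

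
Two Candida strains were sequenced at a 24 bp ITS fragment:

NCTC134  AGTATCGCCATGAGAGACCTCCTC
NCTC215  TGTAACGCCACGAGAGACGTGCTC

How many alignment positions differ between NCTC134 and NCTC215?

Differing sites — 1:A/T; 5:T/A; 11:T/C; 19:C/G; 21:C/G.
That gives 5 mismatches out of 24 aligned sites, so the Hamming distance is 5.

5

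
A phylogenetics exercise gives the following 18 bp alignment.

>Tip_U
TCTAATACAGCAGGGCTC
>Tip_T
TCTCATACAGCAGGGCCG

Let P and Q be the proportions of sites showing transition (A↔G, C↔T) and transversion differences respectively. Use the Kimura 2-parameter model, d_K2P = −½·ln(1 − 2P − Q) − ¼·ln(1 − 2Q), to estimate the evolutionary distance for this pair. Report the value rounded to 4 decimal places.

0.1885

Differing sites — 4:A/C (Tv); 17:T/C (Ti); 18:C/G (Tv).
Of the 3 differences, 1 transition and 2 transversions over 18 sites: P = 1/18 = 0.055556, Q = 2/18 = 0.111111.
d = −0.5·ln(0.777777) − 0.25·ln(0.777778) = −0.5·(-0.251315) − 0.25·(-0.251314) = 0.1885.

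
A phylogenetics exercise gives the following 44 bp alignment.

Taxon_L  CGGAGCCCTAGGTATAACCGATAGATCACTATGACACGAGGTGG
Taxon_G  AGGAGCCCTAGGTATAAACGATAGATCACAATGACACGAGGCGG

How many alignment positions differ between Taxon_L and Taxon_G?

4

The sequences differ at positions 1 (C/A), 18 (C/A), 30 (T/A), 42 (T/C).
That gives 4 mismatches out of 44 aligned sites, so the Hamming distance is 4.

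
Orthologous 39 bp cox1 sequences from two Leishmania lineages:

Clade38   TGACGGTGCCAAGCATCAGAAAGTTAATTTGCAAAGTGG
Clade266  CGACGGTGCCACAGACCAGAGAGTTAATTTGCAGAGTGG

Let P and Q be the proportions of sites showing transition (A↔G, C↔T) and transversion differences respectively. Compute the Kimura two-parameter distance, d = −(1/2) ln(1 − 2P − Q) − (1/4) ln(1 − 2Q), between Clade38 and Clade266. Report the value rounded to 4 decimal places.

Mismatches occur at site 1 (T↔C, transition), site 12 (A↔C, transversion), site 13 (G↔A, transition), site 14 (C↔G, transversion), site 16 (T↔C, transition), site 21 (A↔G, transition), site 34 (A↔G, transition).
Of the 7 differences, 5 transitions and 2 transversions over 39 sites: P = 5/39 = 0.128205, Q = 2/39 = 0.051282.
d = −0.5·ln(0.692308) − 0.25·ln(0.897436) = −0.5·(-0.367724) − 0.25·(-0.108213) = 0.2109.

0.2109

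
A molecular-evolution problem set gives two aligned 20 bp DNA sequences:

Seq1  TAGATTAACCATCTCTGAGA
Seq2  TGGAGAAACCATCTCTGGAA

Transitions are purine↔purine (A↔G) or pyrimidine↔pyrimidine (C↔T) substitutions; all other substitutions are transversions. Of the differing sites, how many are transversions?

2

The sequences differ at positions 2 (A/G, transition), 5 (T/G, transversion), 6 (T/A, transversion), 18 (A/G, transition), 19 (G/A, transition).
Of the 5 differences, 3 transitions and 2 transversions, so the answer is 2.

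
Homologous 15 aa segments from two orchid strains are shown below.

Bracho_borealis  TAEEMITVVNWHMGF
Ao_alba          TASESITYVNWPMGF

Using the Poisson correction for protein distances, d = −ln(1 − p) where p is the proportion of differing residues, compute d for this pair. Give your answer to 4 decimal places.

Differing sites — 3:E/S; 5:M/S; 8:V/Y; 12:H/P.
p = 4/15 = 0.266667.
d = −ln(1 − 0.266667) = −ln(0.733333) = 0.3102.

0.3102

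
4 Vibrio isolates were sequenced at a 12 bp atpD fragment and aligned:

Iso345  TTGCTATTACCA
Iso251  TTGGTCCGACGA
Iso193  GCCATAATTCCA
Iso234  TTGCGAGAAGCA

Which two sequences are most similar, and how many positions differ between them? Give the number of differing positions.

Pairwise Hamming distances:
  Iso345 vs Iso251: 5
  Iso345 vs Iso193: 6
  Iso345 vs Iso234: 4
  Iso251 vs Iso193: 9
  Iso251 vs Iso234: 7
  Iso193 vs Iso234: 9
The smallest is 4, between Iso345 and Iso234.

4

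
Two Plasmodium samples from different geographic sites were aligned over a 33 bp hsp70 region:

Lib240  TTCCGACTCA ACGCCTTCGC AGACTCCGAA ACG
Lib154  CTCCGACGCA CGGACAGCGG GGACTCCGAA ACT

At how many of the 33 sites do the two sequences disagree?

Mismatches occur at site 1 (T/C), site 8 (T/G), site 11 (A/C), site 12 (C/G), site 14 (C/A), site 16 (T/A), site 17 (T/G), site 20 (C/G), site 21 (A/G), site 33 (G/T).
That gives 10 mismatches out of 33 aligned sites, so the Hamming distance is 10.

10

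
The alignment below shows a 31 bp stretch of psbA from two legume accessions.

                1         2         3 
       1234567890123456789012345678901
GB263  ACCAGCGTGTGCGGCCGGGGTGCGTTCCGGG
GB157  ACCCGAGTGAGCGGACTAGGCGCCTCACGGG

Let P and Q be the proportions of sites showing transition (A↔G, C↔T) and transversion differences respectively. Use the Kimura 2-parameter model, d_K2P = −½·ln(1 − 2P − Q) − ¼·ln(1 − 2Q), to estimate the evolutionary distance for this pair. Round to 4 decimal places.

Mismatches occur at site 4 (A/C, transversion), site 6 (C/A, transversion), site 10 (T/A, transversion), site 15 (C/A, transversion), site 17 (G/T, transversion), site 18 (G/A, transition), site 21 (T/C, transition), site 24 (G/C, transversion), site 26 (T/C, transition), site 27 (C/A, transversion).
Of the 10 differences, 3 transitions and 7 transversions over 31 sites: P = 3/31 = 0.096774, Q = 7/31 = 0.225806.
d = −0.5·ln(0.580646) − 0.25·ln(0.548388) = −0.5·(-0.543614) − 0.25·(-0.600772) = 0.4220.

0.4220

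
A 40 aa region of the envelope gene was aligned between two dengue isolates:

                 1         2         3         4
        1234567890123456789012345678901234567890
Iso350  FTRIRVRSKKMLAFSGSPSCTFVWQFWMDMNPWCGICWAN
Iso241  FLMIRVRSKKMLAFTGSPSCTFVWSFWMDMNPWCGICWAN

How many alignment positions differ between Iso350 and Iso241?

4

Differing sites — 2:T/L; 3:R/M; 15:S/T; 25:Q/S.
That gives 4 mismatches out of 40 aligned sites, so the Hamming distance is 4.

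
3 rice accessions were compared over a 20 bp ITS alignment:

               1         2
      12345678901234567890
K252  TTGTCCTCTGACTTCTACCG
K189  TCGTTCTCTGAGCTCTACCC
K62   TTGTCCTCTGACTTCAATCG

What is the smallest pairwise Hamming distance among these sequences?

2

Pairwise Hamming distances:
  K252 vs K189: 5
  K252 vs K62: 2
  K189 vs K62: 7
The smallest is 2, between K252 and K62.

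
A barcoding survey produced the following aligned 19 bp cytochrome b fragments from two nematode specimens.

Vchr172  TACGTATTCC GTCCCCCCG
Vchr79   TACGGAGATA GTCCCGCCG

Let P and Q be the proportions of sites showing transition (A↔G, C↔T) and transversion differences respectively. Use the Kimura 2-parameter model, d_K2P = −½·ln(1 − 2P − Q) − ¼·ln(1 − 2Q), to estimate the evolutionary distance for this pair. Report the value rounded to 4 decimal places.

Differing sites — 5:T/G (Tv); 7:T/G (Tv); 8:T/A (Tv); 9:C/T (Ti); 10:C/A (Tv); 16:C/G (Tv).
Of the 6 differences, 1 transition and 5 transversions over 19 sites: P = 1/19 = 0.052632, Q = 5/19 = 0.263158.
d = −0.5·ln(0.631578) − 0.25·ln(0.473684) = −0.5·(-0.459534) − 0.25·(-0.747215) = 0.4166.

0.4166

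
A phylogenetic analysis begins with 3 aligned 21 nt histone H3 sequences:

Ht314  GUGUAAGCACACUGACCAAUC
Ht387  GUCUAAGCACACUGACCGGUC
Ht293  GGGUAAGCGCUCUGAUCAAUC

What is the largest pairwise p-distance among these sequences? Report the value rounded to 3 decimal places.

0.333

Pairwise Hamming distances:
  Ht314 vs Ht387: 3
  Ht314 vs Ht293: 4
  Ht387 vs Ht293: 7
The largest is 7 mismatches, between Ht387 and Ht293; p = 7/21 = 0.333.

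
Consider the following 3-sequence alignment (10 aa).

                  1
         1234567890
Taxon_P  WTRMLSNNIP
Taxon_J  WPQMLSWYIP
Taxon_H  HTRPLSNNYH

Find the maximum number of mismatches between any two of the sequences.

8

Pairwise Hamming distances:
  Taxon_P vs Taxon_J: 4
  Taxon_P vs Taxon_H: 4
  Taxon_J vs Taxon_H: 8
The largest is 8, between Taxon_J and Taxon_H.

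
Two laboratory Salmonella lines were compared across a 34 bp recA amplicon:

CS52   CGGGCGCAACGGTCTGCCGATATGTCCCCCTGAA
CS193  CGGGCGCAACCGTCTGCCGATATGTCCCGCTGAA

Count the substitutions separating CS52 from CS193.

2

Mismatches occur at site 11 (G/C), site 29 (C/G).
That gives 2 mismatches out of 34 aligned sites, so the Hamming distance is 2.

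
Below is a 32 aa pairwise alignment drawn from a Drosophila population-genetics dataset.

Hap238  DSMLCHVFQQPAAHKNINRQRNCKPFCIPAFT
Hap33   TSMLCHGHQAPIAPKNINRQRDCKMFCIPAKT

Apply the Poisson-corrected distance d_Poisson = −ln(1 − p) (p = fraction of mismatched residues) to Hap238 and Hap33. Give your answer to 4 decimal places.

Mismatches occur at site 1 (D/T), site 7 (V/G), site 8 (F/H), site 10 (Q/A), site 12 (A/I), site 14 (H/P), site 22 (N/D), site 25 (P/M), site 31 (F/K).
p = 9/32 = 0.281250.
d = −ln(1 − 0.281250) = −ln(0.718750) = 0.3302.

0.3302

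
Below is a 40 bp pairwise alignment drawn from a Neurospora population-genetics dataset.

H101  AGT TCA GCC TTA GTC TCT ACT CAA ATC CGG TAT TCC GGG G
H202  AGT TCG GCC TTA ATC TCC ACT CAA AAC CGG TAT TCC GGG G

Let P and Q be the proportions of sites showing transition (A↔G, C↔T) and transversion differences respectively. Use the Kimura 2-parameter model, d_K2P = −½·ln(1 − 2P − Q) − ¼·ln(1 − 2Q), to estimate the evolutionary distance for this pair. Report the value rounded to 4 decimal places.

0.1090

The sequences differ at positions 6 (A/G, transition), 13 (G/A, transition), 18 (T/C, transition), 26 (T/A, transversion).
Of the 4 differences, 3 transitions and 1 transversion over 40 sites: P = 3/40 = 0.075000, Q = 1/40 = 0.025000.
d = −0.5·ln(0.825000) − 0.25·ln(0.950000) = −0.5·(-0.192372) − 0.25·(-0.051293) = 0.1090.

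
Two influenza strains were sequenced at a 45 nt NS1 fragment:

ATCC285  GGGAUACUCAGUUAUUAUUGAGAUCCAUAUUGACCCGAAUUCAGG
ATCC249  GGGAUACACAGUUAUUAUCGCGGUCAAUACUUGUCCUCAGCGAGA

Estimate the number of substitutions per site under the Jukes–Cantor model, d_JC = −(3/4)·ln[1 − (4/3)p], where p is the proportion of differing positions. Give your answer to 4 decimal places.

0.4408

The sequences differ at positions 8 (U/A), 19 (U/C), 21 (A/C), 23 (A/G), 26 (C/A), 30 (U/C), 32 (G/U), 33 (A/G), 34 (C/U), 37 (G/U), 38 (A/C), 40 (U/G), 41 (U/C), 42 (C/G), 45 (G/A).
p = 15/45 = 0.333333.
d = −0.75 · ln(1 − (4/3)·0.333333) = −0.75 · ln(0.555556) = −0.75 · (-0.587786) = 0.4408.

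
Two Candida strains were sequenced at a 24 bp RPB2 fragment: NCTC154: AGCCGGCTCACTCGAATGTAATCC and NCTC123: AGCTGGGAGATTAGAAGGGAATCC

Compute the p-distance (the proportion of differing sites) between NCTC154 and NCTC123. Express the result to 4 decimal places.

0.3333

The sequences differ at positions 4 (C/T), 7 (C/G), 8 (T/A), 9 (C/G), 11 (C/T), 13 (C/A), 17 (T/G), 19 (T/G).
There are 8 differences over 24 sites, so p = 8/24 = 0.3333.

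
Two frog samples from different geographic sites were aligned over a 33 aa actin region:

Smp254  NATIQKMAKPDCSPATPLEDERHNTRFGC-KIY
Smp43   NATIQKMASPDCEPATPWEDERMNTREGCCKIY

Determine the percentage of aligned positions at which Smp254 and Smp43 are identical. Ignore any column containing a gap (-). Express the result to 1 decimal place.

84.4%

Excluding the 1 gap column leaves 32 comparable sites.
The sequences differ at positions 9 (K/S), 13 (S/E), 18 (L/W), 23 (H/M), 27 (F/E).
27 of the 32 comparable sites match, so the percent identity is 27/32 × 100 = 84.4%.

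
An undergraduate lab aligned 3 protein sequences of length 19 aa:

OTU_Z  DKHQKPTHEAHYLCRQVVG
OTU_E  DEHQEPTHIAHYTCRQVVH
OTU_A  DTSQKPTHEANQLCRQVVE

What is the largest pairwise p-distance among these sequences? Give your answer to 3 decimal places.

Pairwise Hamming distances:
  OTU_Z vs OTU_E: 5
  OTU_Z vs OTU_A: 5
  OTU_E vs OTU_A: 8
The largest is 8 mismatches, between OTU_E and OTU_A; p = 8/19 = 0.421.

0.421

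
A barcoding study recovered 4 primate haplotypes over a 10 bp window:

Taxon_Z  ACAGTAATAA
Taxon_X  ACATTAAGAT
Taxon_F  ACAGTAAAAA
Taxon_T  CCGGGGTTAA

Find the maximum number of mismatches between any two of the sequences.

8

Pairwise Hamming distances:
  Taxon_Z vs Taxon_X: 3
  Taxon_Z vs Taxon_F: 1
  Taxon_Z vs Taxon_T: 5
  Taxon_X vs Taxon_F: 3
  Taxon_X vs Taxon_T: 8
  Taxon_F vs Taxon_T: 6
The largest is 8, between Taxon_X and Taxon_T.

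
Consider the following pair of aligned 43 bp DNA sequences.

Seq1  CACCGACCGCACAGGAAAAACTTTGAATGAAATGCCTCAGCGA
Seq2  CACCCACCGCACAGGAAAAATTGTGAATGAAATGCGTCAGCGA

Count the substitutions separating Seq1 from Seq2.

4

Mismatches occur at site 5 (G/C), site 21 (C/T), site 23 (T/G), site 36 (C/G).
That gives 4 mismatches out of 43 aligned sites, so the Hamming distance is 4.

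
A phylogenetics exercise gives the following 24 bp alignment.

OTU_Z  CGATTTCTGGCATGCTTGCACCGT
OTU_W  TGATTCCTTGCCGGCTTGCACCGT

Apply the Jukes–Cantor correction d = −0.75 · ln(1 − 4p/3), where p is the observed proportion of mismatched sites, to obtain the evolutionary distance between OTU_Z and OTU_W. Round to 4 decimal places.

0.2441

Mismatches occur at site 1 (C→T), site 6 (T→C), site 9 (G→T), site 12 (A→C), site 13 (T→G).
p = 5/24 = 0.208333.
d = −0.75 · ln(1 − (4/3)·0.208333) = −0.75 · ln(0.722223) = −0.75 · (-0.325421) = 0.2441.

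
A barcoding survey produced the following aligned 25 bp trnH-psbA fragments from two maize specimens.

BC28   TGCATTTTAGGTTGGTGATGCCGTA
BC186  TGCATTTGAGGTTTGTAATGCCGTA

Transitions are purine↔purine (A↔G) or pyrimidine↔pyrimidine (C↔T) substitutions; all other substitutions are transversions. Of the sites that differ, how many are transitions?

Mismatches occur at site 8 (T↔G, transversion), site 14 (G↔T, transversion), site 17 (G↔A, transition).
Of the 3 differences, 1 transition and 2 transversions, so the answer is 1.

1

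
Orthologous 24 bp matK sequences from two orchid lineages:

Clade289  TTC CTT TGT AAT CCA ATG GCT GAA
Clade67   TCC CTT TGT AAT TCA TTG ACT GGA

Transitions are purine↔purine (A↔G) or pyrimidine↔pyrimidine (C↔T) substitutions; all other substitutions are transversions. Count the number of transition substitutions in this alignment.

The sequences differ at positions 2 (T/C, transition), 13 (C/T, transition), 16 (A/T, transversion), 19 (G/A, transition), 23 (A/G, transition).
Of the 5 differences, 4 transitions and 1 transversion, so the answer is 4.

4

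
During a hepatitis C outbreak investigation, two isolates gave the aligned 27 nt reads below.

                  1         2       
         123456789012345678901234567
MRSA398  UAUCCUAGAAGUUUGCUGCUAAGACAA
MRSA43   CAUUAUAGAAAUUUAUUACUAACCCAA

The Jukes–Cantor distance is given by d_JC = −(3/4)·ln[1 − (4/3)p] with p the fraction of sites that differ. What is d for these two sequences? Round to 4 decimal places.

The sequences differ at positions 1 (U/C), 4 (C/U), 5 (C/A), 11 (G/A), 15 (G/A), 16 (C/U), 18 (G/A), 23 (G/C), 24 (A/C).
p = 9/27 = 0.333333.
d = −0.75 · ln(1 − (4/3)·0.333333) = −0.75 · ln(0.555556) = −0.75 · (-0.587786) = 0.4408.

0.4408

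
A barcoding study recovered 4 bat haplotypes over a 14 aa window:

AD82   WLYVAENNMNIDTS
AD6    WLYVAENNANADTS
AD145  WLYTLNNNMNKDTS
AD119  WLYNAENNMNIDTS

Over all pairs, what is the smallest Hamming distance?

1

Pairwise Hamming distances:
  AD82 vs AD6: 2
  AD82 vs AD145: 4
  AD82 vs AD119: 1
  AD6 vs AD145: 5
  AD6 vs AD119: 3
  AD145 vs AD119: 4
The smallest is 1, between AD82 and AD119.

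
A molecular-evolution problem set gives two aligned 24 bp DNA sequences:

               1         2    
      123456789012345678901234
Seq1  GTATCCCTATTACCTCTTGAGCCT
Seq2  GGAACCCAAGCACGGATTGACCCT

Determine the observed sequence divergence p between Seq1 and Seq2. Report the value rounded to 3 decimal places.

Differing sites — 2:T/G; 4:T/A; 8:T/A; 10:T/G; 11:T/C; 14:C/G; 15:T/G; 16:C/A; 21:G/C.
There are 9 differences over 24 sites, so p = 9/24 = 0.375.

0.375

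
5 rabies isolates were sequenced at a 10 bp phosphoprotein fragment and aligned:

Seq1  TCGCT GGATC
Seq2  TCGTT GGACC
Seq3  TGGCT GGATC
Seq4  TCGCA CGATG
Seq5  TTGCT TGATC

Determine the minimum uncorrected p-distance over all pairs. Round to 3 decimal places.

0.100

Pairwise Hamming distances:
  Seq1 vs Seq2: 2
  Seq1 vs Seq3: 1
  Seq1 vs Seq4: 3
  Seq1 vs Seq5: 2
  Seq2 vs Seq3: 3
  Seq2 vs Seq4: 5
  Seq2 vs Seq5: 4
  Seq3 vs Seq4: 4
  Seq3 vs Seq5: 2
  Seq4 vs Seq5: 4
The smallest is 1 mismatch, between Seq1 and Seq3; p = 1/10 = 0.100.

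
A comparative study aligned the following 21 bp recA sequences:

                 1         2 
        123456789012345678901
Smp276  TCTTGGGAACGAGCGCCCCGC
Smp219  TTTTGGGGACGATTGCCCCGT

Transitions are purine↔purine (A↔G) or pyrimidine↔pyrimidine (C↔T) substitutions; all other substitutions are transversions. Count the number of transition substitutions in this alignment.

Differing sites — 2:C/T (Ti); 8:A/G (Ti); 13:G/T (Tv); 14:C/T (Ti); 21:C/T (Ti).
Of the 5 differences, 4 transitions and 1 transversion, so the answer is 4.

4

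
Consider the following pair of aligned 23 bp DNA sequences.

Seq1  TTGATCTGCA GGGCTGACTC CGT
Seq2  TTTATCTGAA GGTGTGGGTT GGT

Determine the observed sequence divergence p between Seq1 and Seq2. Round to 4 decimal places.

The sequences differ at positions 3 (G/T), 9 (C/A), 13 (G/T), 14 (C/G), 17 (A/G), 18 (C/G), 20 (C/T), 21 (C/G).
There are 8 differences over 23 sites, so p = 8/23 = 0.3478.

0.3478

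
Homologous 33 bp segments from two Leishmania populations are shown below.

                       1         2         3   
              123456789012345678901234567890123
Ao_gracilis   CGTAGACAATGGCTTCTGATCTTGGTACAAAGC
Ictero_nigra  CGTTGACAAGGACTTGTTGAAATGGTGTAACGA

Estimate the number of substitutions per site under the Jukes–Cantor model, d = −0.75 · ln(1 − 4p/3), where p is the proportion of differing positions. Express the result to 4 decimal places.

The sequences differ at positions 4 (A/T), 10 (T/G), 12 (G/A), 16 (C/G), 18 (G/T), 19 (A/G), 20 (T/A), 21 (C/A), 22 (T/A), 27 (A/G), 28 (C/T), 31 (A/C), 33 (C/A).
p = 13/33 = 0.393939.
d = −0.75 · ln(1 − (4/3)·0.393939) = −0.75 · ln(0.474748) = −0.75 · (-0.744971) = 0.5587.

0.5587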